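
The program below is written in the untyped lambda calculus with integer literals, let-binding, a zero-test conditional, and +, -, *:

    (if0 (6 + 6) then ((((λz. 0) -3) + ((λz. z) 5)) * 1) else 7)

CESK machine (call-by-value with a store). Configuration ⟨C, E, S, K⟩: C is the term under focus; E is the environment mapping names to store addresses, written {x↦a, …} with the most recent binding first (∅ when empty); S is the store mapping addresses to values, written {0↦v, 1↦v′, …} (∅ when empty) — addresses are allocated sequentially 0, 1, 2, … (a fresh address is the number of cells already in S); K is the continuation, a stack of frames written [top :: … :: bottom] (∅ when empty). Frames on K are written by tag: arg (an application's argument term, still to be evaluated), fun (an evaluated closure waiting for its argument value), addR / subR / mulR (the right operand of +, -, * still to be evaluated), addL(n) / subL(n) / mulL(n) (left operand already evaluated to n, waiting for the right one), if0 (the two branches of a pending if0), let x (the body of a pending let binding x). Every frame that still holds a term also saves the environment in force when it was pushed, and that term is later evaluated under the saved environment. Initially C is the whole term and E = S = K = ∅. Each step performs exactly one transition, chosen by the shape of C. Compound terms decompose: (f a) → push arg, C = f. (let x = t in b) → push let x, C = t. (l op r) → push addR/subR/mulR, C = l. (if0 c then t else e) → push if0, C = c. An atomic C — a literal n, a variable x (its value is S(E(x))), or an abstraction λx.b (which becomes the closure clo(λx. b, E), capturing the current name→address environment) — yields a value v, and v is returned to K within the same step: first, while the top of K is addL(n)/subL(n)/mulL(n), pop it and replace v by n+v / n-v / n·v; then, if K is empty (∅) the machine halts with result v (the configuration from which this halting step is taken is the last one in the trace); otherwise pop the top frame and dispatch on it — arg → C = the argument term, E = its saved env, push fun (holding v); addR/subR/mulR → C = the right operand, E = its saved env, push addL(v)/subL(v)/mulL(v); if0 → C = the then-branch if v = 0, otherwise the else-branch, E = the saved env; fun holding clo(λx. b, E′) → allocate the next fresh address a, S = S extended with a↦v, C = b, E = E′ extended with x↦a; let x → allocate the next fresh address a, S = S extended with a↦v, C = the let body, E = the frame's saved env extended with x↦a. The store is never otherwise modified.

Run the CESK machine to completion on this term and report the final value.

step 0: <C=(if0 (6 + 6) then ((((λz. 0) -3) + ((λz. z) 5)) * 1) else 7), E=∅, S=∅, K=∅>
step 1: <C=(6 + 6), E=∅, S=∅, K=[if0]>
step 2: <C=6, E=∅, S=∅, K=[addR :: if0]>
step 3: <C=6, E=∅, S=∅, K=[addL(6) :: if0]>
step 4: <C=7, E=∅, S=∅, K=∅>
→ final value 7

Answer: 7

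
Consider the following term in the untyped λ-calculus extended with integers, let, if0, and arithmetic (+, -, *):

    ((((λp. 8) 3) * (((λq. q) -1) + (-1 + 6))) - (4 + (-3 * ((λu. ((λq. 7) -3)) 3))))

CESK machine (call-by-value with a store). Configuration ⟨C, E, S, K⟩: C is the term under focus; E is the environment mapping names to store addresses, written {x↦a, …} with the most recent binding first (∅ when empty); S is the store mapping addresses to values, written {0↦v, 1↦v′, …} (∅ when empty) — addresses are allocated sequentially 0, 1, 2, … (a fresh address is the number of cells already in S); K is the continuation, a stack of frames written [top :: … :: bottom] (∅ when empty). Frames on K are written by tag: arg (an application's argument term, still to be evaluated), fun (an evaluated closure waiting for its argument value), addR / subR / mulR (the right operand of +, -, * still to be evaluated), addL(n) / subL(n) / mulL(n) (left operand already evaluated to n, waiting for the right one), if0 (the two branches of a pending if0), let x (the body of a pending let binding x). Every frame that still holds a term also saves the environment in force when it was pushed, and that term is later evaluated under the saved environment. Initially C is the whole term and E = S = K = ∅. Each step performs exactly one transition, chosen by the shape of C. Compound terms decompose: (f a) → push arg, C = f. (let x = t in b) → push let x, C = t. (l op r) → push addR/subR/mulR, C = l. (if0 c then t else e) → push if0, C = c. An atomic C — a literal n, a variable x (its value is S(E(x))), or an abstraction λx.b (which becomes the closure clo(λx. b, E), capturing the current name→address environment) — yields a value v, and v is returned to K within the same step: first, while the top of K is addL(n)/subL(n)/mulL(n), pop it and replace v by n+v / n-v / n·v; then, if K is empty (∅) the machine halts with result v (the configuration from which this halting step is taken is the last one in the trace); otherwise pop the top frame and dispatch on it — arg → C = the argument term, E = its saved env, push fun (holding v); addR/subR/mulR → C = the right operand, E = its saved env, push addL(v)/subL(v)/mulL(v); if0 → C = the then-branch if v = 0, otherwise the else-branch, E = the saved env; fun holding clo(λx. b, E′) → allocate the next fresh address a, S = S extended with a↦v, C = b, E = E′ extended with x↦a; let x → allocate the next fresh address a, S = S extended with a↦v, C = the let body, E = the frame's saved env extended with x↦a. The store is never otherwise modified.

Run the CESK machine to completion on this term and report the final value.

Answer: 49

Derivation:
[0] [C=((((λp. 8) 3) * (((λq. q) -1) + (-1 + 6))) - (4 + (-3 * ((λu. ((λq. 7) -3)) 3)))) | E=∅ | S=∅ | K=∅]
[1] [C=(((λp. 8) 3) * (((λq. q) -1) + (-1 + 6))) | E=∅ | S=∅ | K=[subR]]
[2] [C=((λp. 8) 3) | E=∅ | S=∅ | K=[mulR :: subR]]
[3] [C=(λp. 8) | E=∅ | S=∅ | K=[arg :: mulR :: subR]]
[4] [C=3 | E=∅ | S=∅ | K=[fun :: mulR :: subR]]
[5] [C=8 | E={p↦0} | S={0↦3} | K=[mulR :: subR]]
[6] [C=(((λq. q) -1) + (-1 + 6)) | E=∅ | S={0↦3} | K=[mulL(8) :: subR]]
[7] [C=((λq. q) -1) | E=∅ | S={0↦3} | K=[addR :: mulL(8) :: subR]]
[8] [C=(λq. q) | E=∅ | S={0↦3} | K=[arg :: addR :: mulL(8) :: subR]]
[9] [C=-1 | E=∅ | S={0↦3} | K=[fun :: addR :: mulL(8) :: subR]]
[10] [C=q | E={q↦1} | S={0↦3, 1↦-1} | K=[addR :: mulL(8) :: subR]]
[11] [C=(-1 + 6) | E=∅ | S={0↦3, 1↦-1} | K=[addL(-1) :: mulL(8) :: subR]]
[12] [C=-1 | E=∅ | S={0↦3, 1↦-1} | K=[addR :: addL(-1) :: mulL(8) :: subR]]
[13] [C=6 | E=∅ | S={0↦3, 1↦-1} | K=[addL(-1) :: addL(-1) :: mulL(8) :: subR]]
[14] [C=(4 + (-3 * ((λu. ((λq. 7) -3)) 3))) | E=∅ | S={0↦3, 1↦-1} | K=[subL(32)]]
[15] [C=4 | E=∅ | S={0↦3, 1↦-1} | K=[addR :: subL(32)]]
[16] [C=(-3 * ((λu. ((λq. 7) -3)) 3)) | E=∅ | S={0↦3, 1↦-1} | K=[addL(4) :: subL(32)]]
[17] [C=-3 | E=∅ | S={0↦3, 1↦-1} | K=[mulR :: addL(4) :: subL(32)]]
[18] [C=((λu. ((λq. 7) -3)) 3) | E=∅ | S={0↦3, 1↦-1} | K=[mulL(-3) :: addL(4) :: subL(32)]]
[19] [C=(λu. ((λq. 7) -3)) | E=∅ | S={0↦3, 1↦-1} | K=[arg :: mulL(-3) :: addL(4) :: subL(32)]]
[20] [C=3 | E=∅ | S={0↦3, 1↦-1} | K=[fun :: mulL(-3) :: addL(4) :: subL(32)]]
[21] [C=((λq. 7) -3) | E={u↦2} | S={0↦3, 1↦-1, 2↦3} | K=[mulL(-3) :: addL(4) :: subL(32)]]
[22] [C=(λq. 7) | E={u↦2} | S={0↦3, 1↦-1, 2↦3} | K=[arg :: mulL(-3) :: addL(4) :: subL(32)]]
[23] [C=-3 | E={u↦2} | S={0↦3, 1↦-1, 2↦3} | K=[fun :: mulL(-3) :: addL(4) :: subL(32)]]
[24] [C=7 | E={q↦3, u↦2} | S={0↦3, 1↦-1, 2↦3, 3↦-3} | K=[mulL(-3) :: addL(4) :: subL(32)]]
→ final value 49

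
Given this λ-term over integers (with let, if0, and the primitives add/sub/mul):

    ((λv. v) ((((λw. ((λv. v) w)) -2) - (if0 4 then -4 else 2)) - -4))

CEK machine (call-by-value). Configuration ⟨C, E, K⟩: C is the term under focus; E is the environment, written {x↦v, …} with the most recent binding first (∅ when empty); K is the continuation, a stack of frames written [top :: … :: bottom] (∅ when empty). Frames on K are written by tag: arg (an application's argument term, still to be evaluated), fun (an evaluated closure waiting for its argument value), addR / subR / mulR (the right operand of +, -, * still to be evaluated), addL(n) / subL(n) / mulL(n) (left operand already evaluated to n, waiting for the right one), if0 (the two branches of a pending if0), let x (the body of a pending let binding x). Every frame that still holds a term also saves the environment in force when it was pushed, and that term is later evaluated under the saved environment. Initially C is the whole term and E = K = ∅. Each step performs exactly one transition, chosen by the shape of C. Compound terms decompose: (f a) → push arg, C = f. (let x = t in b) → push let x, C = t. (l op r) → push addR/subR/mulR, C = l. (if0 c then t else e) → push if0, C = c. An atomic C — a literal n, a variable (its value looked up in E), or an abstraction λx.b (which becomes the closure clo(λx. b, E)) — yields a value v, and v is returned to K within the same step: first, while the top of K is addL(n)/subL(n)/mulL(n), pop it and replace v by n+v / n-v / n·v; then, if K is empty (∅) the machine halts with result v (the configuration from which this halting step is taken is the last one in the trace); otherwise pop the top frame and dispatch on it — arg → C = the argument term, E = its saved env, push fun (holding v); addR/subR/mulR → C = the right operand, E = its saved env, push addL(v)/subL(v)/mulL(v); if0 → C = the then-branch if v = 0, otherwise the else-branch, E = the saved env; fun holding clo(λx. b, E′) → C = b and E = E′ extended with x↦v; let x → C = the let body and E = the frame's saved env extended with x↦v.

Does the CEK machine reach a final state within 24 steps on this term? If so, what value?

Answer: 0

Machine steps:
[0] <C=((λv. v) ((((λw. ((λv. v) w)) -2) - (if0 4 then -4 else 2)) - -4)), E=∅, K=∅>
[1] <C=(λv. v), E=∅, K=[arg]>
[2] <C=((((λw. ((λv. v) w)) -2) - (if0 4 then -4 else 2)) - -4), E=∅, K=[fun]>
[3] <C=(((λw. ((λv. v) w)) -2) - (if0 4 then -4 else 2)), E=∅, K=[subR :: fun]>
[4] <C=((λw. ((λv. v) w)) -2), E=∅, K=[subR :: subR :: fun]>
[5] <C=(λw. ((λv. v) w)), E=∅, K=[arg :: subR :: subR :: fun]>
[6] <C=-2, E=∅, K=[fun :: subR :: subR :: fun]>
[7] <C=((λv. v) w), E={w↦-2}, K=[subR :: subR :: fun]>
[8] <C=(λv. v), E={w↦-2}, K=[arg :: subR :: subR :: fun]>
[9] <C=w, E={w↦-2}, K=[fun :: subR :: subR :: fun]>
[10] <C=v, E={v↦-2, w↦-2}, K=[subR :: subR :: fun]>
[11] <C=(if0 4 then -4 else 2), E=∅, K=[subL(-2) :: subR :: fun]>
[12] <C=4, E=∅, K=[if0 :: subL(-2) :: subR :: fun]>
[13] <C=2, E=∅, K=[subL(-2) :: subR :: fun]>
[14] <C=-4, E=∅, K=[subL(-4) :: fun]>
[15] <C=v, E={v↦0}, K=∅>
→ final value 0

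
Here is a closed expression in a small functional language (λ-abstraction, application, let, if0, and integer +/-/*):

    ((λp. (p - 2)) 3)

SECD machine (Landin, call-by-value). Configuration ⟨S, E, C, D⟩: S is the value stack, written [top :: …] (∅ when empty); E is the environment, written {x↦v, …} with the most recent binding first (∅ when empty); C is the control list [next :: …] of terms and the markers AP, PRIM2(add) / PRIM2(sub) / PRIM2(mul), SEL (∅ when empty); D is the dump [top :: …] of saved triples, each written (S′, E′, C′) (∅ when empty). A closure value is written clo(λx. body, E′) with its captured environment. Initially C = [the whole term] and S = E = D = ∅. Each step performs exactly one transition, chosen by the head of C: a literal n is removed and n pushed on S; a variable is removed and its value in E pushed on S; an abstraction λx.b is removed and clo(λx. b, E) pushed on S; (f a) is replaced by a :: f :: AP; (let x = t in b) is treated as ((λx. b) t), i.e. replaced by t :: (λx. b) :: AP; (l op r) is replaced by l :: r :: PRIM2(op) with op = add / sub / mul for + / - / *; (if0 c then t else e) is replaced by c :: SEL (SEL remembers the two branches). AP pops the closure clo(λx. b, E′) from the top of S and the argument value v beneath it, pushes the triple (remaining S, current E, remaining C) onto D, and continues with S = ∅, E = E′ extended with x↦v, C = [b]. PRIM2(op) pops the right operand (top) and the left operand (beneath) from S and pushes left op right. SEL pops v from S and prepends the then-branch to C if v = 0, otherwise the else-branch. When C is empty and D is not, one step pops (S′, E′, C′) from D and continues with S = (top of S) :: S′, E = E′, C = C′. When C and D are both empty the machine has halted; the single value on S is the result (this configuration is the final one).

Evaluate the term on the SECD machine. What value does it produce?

Answer: 1

Machine steps:
0. ⟨S=∅; E=∅; C=[((λp. (p - 2)) 3)]; D=∅⟩
1. ⟨S=∅; E=∅; C=[3 :: (λp. (p - 2)) :: AP]; D=∅⟩
2. ⟨S=[3]; E=∅; C=[(λp. (p - 2)) :: AP]; D=∅⟩
3. ⟨S=[clo(λp. (p - 2), ∅) :: 3]; E=∅; C=[AP]; D=∅⟩
4. ⟨S=∅; E={p↦3}; C=[(p - 2)]; D=[(∅, ∅, ∅)]⟩
5. ⟨S=∅; E={p↦3}; C=[p :: 2 :: PRIM2(sub)]; D=[(∅, ∅, ∅)]⟩
6. ⟨S=[3]; E={p↦3}; C=[2 :: PRIM2(sub)]; D=[(∅, ∅, ∅)]⟩
7. ⟨S=[2 :: 3]; E={p↦3}; C=[PRIM2(sub)]; D=[(∅, ∅, ∅)]⟩
8. ⟨S=[1]; E={p↦3}; C=∅; D=[(∅, ∅, ∅)]⟩
9. ⟨S=[1]; E=∅; C=∅; D=∅⟩
→ final value 1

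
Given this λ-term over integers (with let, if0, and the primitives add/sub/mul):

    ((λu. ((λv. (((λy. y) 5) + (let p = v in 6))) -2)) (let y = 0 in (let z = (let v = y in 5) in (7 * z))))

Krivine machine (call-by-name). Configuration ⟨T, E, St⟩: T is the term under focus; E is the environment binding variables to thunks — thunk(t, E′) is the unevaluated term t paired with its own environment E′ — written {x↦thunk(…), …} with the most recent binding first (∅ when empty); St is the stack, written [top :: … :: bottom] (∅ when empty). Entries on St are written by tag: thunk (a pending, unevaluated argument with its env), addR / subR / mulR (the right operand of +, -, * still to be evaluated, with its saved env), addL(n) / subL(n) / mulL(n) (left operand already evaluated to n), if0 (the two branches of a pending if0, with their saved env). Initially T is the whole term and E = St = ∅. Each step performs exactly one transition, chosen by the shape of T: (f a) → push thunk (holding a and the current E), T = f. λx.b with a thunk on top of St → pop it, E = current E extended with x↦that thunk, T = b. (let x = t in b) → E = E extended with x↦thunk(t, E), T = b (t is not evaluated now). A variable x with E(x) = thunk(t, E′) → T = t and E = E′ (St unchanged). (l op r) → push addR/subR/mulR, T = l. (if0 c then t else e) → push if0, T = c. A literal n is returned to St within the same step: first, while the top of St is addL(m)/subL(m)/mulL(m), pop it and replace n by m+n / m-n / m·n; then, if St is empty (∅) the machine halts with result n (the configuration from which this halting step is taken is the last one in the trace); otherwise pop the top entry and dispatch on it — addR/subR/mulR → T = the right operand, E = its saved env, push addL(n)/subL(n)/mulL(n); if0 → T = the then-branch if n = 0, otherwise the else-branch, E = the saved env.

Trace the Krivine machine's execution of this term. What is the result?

Answer: 11

Derivation:
0. ⟨T=((λu. ((λv. (((λy. y) 5) + (let p = v in 6))) -2)) (let y = 0 in (let z = (let v = y in 5) in (7 * z)))); E=∅; St=∅⟩
1. ⟨T=(λu. ((λv. (((λy. y) 5) + (let p = v in 6))) -2)); E=∅; St=[thunk]⟩
2. ⟨T=((λv. (((λy. y) 5) + (let p = v in 6))) -2); E={u↦thunk((let y = 0 in (let z = (let v = y in 5) in (7 * z))), ∅)}; St=∅⟩
3. ⟨T=(λv. (((λy. y) 5) + (let p = v in 6))); E={u↦thunk((let y = 0 in (let z = (let v = y in 5) in (7 * z))), ∅)}; St=[thunk]⟩
4. ⟨T=(((λy. y) 5) + (let p = v in 6)); E={v↦thunk(-2, {u↦thunk((let y = 0 in (let z = (let v = y in 5) in (7 * z))), ∅)}), u↦thunk((let y = 0 in (let z = (let v = y in 5) in (7 * z))), ∅)}; St=∅⟩
5. ⟨T=((λy. y) 5); E={v↦thunk(-2, {u↦thunk((let y = 0 in (let z = (let v = y in 5) in (7 * z))), ∅)}), u↦thunk((let y = 0 in (let z = (let v = y in 5) in (7 * z))), ∅)}; St=[addR]⟩
6. ⟨T=(λy. y); E={v↦thunk(-2, {u↦thunk((let y = 0 in (let z = (let v = y in 5) in (7 * z))), ∅)}), u↦thunk((let y = 0 in (let z = (let v = y in 5) in (7 * z))), ∅)}; St=[thunk :: addR]⟩
7. ⟨T=y; E={y↦thunk(5, {v↦thunk(-2, {u↦thunk((let y = 0 in (let z = (let v = y in 5) in (7 * z))), ∅)}), u↦thunk((let y = 0 in (let z = (let v = y in 5) in (7 * z))), ∅)}), v↦thunk(-2, {u↦thunk((let y = 0 in (let z = (let v = y in 5) in (7 * z))), ∅)}), u↦thunk((let y = 0 in (let z = (let v = y in 5) in (7 * z))), ∅)}; St=[addR]⟩
8. ⟨T=5; E={v↦thunk(-2, {u↦thunk((let y = 0 in (let z = (let v = y in 5) in (7 * z))), ∅)}), u↦thunk((let y = 0 in (let z = (let v = y in 5) in (7 * z))), ∅)}; St=[addR]⟩
9. ⟨T=(let p = v in 6); E={v↦thunk(-2, {u↦thunk((let y = 0 in (let z = (let v = y in 5) in (7 * z))), ∅)}), u↦thunk((let y = 0 in (let z = (let v = y in 5) in (7 * z))), ∅)}; St=[addL(5)]⟩
10. ⟨T=6; E={p↦thunk(v, {v↦thunk(-2, {u↦thunk((let y = 0 in (let z = (let v = y in 5) in (7 * z))), ∅)}), u↦thunk((let y = 0 in (let z = (let v = y in 5) in (7 * z))), ∅)}), v↦thunk(-2, {u↦thunk((let y = 0 in (let z = (let v = y in 5) in (7 * z))), ∅)}), u↦thunk((let y = 0 in (let z = (let v = y in 5) in (7 * z))), ∅)}; St=[addL(5)]⟩
→ final value 11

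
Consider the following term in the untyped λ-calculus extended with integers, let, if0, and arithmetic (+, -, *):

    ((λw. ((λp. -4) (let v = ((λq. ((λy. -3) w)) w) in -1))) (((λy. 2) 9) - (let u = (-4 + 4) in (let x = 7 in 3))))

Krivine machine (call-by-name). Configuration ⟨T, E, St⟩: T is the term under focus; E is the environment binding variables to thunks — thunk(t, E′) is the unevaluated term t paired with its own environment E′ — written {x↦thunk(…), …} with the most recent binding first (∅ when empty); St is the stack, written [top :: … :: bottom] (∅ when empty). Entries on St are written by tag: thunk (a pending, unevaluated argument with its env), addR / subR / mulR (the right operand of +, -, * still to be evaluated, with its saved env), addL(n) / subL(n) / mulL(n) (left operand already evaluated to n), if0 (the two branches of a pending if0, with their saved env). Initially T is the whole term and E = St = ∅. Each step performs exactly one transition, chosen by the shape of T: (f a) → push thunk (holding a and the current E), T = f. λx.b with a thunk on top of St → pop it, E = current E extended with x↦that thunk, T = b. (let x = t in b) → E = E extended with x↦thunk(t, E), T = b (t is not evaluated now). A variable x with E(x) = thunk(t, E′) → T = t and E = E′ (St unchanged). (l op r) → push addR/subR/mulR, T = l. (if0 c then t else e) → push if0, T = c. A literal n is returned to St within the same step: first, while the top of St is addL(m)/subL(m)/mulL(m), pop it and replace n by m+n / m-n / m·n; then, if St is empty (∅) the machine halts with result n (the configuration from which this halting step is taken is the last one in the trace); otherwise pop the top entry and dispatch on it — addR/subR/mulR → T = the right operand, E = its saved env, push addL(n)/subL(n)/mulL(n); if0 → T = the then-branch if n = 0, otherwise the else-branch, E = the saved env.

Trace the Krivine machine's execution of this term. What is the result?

Answer: -4

Derivation:
[0] [T=((λw. ((λp. -4) (let v = ((λq. ((λy. -3) w)) w) in -1))) (((λy. 2) 9) - (let u = (-4 + 4) in (let x = 7 in 3)))) | E=∅ | St=∅]
[1] [T=(λw. ((λp. -4) (let v = ((λq. ((λy. -3) w)) w) in -1))) | E=∅ | St=[thunk]]
[2] [T=((λp. -4) (let v = ((λq. ((λy. -3) w)) w) in -1)) | E={w↦thunk((((λy. 2) 9) - (let u = (-4 + 4) in (let x = 7 in 3))), ∅)} | St=∅]
[3] [T=(λp. -4) | E={w↦thunk((((λy. 2) 9) - (let u = (-4 + 4) in (let x = 7 in 3))), ∅)} | St=[thunk]]
[4] [T=-4 | E={p↦thunk((let v = ((λq. ((λy. -3) w)) w) in -1), {w↦thunk((((λy. 2) 9) - (let u = (-4 + 4) in (let x = 7 in 3))), ∅)}), w↦thunk((((λy. 2) 9) - (let u = (-4 + 4) in (let x = 7 in 3))), ∅)} | St=∅]
→ final value -4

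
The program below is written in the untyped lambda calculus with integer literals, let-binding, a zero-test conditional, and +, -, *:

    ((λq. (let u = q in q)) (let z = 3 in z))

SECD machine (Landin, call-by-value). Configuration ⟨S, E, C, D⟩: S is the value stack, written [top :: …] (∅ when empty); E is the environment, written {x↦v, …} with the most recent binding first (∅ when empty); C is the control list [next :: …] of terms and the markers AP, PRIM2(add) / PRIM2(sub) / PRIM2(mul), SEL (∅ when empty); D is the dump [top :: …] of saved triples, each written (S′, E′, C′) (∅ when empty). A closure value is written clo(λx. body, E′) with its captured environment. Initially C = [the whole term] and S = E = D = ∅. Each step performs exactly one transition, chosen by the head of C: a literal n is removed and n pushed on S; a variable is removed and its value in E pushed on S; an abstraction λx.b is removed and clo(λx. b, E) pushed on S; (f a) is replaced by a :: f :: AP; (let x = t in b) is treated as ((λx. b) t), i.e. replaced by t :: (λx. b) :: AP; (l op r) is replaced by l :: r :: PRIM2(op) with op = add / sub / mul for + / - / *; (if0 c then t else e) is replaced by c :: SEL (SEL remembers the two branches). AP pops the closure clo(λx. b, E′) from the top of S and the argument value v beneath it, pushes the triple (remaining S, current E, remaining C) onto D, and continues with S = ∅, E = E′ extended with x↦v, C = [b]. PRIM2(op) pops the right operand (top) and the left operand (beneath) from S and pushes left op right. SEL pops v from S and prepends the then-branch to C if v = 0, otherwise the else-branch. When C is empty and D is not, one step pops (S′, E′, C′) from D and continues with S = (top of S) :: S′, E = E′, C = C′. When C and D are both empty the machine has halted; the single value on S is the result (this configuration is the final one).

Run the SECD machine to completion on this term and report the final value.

Answer: 3

Execution trace:
[0] <S=∅, E=∅, C=[((λq. (let u = q in q)) (let z = 3 in z))], D=∅>
[1] <S=∅, E=∅, C=[(let z = 3 in z) :: (λq. (let u = q in q)) :: AP], D=∅>
[2] <S=∅, E=∅, C=[3 :: (λz. z) :: AP :: (λq. (let u = q in q)) :: AP], D=∅>
[3] <S=[3], E=∅, C=[(λz. z) :: AP :: (λq. (let u = q in q)) :: AP], D=∅>
[4] <S=[clo(λz. z, ∅) :: 3], E=∅, C=[AP :: (λq. (let u = q in q)) :: AP], D=∅>
[5] <S=∅, E={z↦3}, C=[z], D=[(∅, ∅, [(λq. (let u = q in q)) :: AP])]>
[6] <S=[3], E={z↦3}, C=∅, D=[(∅, ∅, [(λq. (let u = q in q)) :: AP])]>
[7] <S=[3], E=∅, C=[(λq. (let u = q in q)) :: AP], D=∅>
[8] <S=[clo(λq. (let u = q in q), ∅) :: 3], E=∅, C=[AP], D=∅>
[9] <S=∅, E={q↦3}, C=[(let u = q in q)], D=[(∅, ∅, ∅)]>
[10] <S=∅, E={q↦3}, C=[q :: (λu. q) :: AP], D=[(∅, ∅, ∅)]>
[11] <S=[3], E={q↦3}, C=[(λu. q) :: AP], D=[(∅, ∅, ∅)]>
[12] <S=[clo(λu. q, {q↦3}) :: 3], E={q↦3}, C=[AP], D=[(∅, ∅, ∅)]>
[13] <S=∅, E={u↦3, q↦3}, C=[q], D=[(∅, {q↦3}, ∅) :: (∅, ∅, ∅)]>
[14] <S=[3], E={u↦3, q↦3}, C=∅, D=[(∅, {q↦3}, ∅) :: (∅, ∅, ∅)]>
[15] <S=[3], E={q↦3}, C=∅, D=[(∅, ∅, ∅)]>
[16] <S=[3], E=∅, C=∅, D=∅>
→ final value 3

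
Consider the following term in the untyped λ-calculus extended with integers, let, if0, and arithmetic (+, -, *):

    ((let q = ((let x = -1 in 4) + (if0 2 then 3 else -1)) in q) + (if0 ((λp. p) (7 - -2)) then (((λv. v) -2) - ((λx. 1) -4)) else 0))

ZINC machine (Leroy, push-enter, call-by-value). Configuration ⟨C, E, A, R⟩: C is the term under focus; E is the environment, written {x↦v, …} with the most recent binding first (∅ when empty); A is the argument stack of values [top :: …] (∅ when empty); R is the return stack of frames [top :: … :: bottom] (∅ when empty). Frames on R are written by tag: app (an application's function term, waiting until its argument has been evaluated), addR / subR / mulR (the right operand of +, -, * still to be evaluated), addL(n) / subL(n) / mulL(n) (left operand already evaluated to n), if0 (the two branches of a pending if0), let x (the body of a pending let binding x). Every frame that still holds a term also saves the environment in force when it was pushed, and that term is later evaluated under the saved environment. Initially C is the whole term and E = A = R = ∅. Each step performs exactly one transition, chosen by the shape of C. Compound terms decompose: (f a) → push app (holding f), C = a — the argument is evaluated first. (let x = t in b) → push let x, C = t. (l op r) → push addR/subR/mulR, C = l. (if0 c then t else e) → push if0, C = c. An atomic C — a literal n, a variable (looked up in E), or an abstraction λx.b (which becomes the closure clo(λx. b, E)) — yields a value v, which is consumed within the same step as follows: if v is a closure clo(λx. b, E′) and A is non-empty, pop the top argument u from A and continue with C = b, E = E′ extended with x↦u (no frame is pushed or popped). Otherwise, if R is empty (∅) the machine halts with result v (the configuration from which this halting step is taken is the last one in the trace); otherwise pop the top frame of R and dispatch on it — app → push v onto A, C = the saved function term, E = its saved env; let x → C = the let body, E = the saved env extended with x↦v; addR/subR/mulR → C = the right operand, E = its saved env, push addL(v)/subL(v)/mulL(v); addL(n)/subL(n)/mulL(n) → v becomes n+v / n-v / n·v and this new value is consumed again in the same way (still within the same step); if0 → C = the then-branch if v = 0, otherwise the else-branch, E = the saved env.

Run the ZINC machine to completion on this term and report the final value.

t=0: <C=((let q = ((let x = -1 in 4) + (if0 2 then 3 else -1)) in q) + (if0 ((λp. p) (7 - -2)) then (((λv. v) -2) - ((λx. 1) -4)) else 0)), E=∅, A=∅, R=∅>
t=1: <C=(let q = ((let x = -1 in 4) + (if0 2 then 3 else -1)) in q), E=∅, A=∅, R=[addR]>
t=2: <C=((let x = -1 in 4) + (if0 2 then 3 else -1)), E=∅, A=∅, R=[let q :: addR]>
t=3: <C=(let x = -1 in 4), E=∅, A=∅, R=[addR :: let q :: addR]>
t=4: <C=-1, E=∅, A=∅, R=[let x :: addR :: let q :: addR]>
t=5: <C=4, E={x↦-1}, A=∅, R=[addR :: let q :: addR]>
t=6: <C=(if0 2 then 3 else -1), E=∅, A=∅, R=[addL(4) :: let q :: addR]>
t=7: <C=2, E=∅, A=∅, R=[if0 :: addL(4) :: let q :: addR]>
t=8: <C=-1, E=∅, A=∅, R=[addL(4) :: let q :: addR]>
t=9: <C=q, E={q↦3}, A=∅, R=[addR]>
t=10: <C=(if0 ((λp. p) (7 - -2)) then (((λv. v) -2) - ((λx. 1) -4)) else 0), E=∅, A=∅, R=[addL(3)]>
t=11: <C=((λp. p) (7 - -2)), E=∅, A=∅, R=[if0 :: addL(3)]>
t=12: <C=(7 - -2), E=∅, A=∅, R=[app :: if0 :: addL(3)]>
t=13: <C=7, E=∅, A=∅, R=[subR :: app :: if0 :: addL(3)]>
t=14: <C=-2, E=∅, A=∅, R=[subL(7) :: app :: if0 :: addL(3)]>
t=15: <C=(λp. p), E=∅, A=[9], R=[if0 :: addL(3)]>
t=16: <C=p, E={p↦9}, A=∅, R=[if0 :: addL(3)]>
t=17: <C=0, E=∅, A=∅, R=[addL(3)]>
→ final value 3

Answer: 3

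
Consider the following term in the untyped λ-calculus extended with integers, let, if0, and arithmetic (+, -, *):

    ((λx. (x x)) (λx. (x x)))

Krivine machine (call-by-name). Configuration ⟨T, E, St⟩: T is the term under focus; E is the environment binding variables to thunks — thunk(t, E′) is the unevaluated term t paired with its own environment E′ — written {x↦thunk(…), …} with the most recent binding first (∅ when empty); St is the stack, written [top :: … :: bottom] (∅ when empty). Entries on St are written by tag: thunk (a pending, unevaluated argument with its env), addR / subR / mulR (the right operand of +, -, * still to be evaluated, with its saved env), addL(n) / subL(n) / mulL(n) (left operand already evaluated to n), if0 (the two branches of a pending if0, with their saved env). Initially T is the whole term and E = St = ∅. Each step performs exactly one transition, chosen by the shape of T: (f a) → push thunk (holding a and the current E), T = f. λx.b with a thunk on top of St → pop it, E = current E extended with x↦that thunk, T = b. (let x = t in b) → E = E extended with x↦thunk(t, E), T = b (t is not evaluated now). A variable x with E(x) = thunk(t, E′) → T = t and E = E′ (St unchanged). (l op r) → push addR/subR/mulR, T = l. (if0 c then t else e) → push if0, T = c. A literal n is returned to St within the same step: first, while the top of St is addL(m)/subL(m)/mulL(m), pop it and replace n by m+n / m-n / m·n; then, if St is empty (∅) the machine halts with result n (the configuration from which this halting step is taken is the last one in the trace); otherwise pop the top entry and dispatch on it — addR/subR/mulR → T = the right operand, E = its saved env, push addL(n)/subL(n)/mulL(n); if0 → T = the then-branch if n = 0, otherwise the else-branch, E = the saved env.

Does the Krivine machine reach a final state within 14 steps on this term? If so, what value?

[0] [T=((λx. (x x)) (λx. (x x))) | E=∅ | St=∅]
[1] [T=(λx. (x x)) | E=∅ | St=[thunk]]
[2] [T=(x x) | E={x↦thunk((λx. (x x)), ∅)} | St=∅]
[3] [T=x | E={x↦thunk((λx. (x x)), ∅)} | St=[thunk]]
[4] [T=(λx. (x x)) | E=∅ | St=[thunk]]
[5] [T=(x x) | E={x↦thunk(x, {x↦thunk((λx. (x x)), ∅)})} | St=∅]
[6] [T=x | E={x↦thunk(x, {x↦thunk((λx. (x x)), ∅)})} | St=[thunk]]
[7] [T=x | E={x↦thunk((λx. (x x)), ∅)} | St=[thunk]]
[8] [T=(λx. (x x)) | E=∅ | St=[thunk]]
[9] [T=(x x) | E={x↦thunk(x, {x↦thunk(x, {x↦thunk((λx. (x x)), ∅)})})} | St=∅]
[10] [T=x | E={x↦thunk(x, {x↦thunk(x, {x↦thunk((λx. (x x)), ∅)})})} | St=[thunk]]
[11] [T=x | E={x↦thunk(x, {x↦thunk((λx. (x x)), ∅)})} | St=[thunk]]
[12] [T=x | E={x↦thunk((λx. (x x)), ∅)} | St=[thunk]]
[13] [T=(λx. (x x)) | E=∅ | St=[thunk]]
[14] [T=(x x) | E={x↦thunk(x, {x↦thunk(x, {x↦thunk(x, {x↦thunk((λx. (x x)), ∅)})})})} | St=∅]
→ 14 transitions taken and the configuration is still not final: no result within 14 steps

Answer: DIVERGES (no final state within 14 steps)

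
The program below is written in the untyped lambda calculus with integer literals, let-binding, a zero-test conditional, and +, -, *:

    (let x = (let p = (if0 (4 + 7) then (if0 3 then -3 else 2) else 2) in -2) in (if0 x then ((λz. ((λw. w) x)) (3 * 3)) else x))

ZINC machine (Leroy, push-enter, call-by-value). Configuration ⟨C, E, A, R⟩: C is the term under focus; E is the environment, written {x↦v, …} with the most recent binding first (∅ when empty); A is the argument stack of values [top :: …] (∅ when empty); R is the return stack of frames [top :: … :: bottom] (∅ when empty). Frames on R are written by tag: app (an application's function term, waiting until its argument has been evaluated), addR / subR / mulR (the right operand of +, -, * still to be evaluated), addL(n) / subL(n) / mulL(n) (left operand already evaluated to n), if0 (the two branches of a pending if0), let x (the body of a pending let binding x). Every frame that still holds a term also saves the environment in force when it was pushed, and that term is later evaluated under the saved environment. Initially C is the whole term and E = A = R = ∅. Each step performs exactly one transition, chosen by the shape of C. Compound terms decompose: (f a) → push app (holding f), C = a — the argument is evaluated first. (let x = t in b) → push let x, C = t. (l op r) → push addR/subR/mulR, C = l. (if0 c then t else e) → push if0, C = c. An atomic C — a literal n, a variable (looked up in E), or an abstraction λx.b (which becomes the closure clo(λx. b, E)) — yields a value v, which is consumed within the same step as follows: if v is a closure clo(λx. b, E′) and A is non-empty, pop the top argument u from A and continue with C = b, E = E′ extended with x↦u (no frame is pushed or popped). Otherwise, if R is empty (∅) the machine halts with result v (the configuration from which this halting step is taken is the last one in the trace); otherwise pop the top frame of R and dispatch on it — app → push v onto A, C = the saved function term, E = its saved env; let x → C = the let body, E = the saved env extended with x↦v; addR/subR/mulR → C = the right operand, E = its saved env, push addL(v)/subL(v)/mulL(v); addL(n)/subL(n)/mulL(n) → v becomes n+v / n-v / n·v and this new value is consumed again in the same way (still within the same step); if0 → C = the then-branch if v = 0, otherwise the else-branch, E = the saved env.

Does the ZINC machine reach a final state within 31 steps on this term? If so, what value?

Answer: -2

Machine steps:
t=0: [C=(let x = (let p = (if0 (4 + 7) then (if0 3 then -3 else 2) else 2) in -2) in (if0 x then ((λz. ((λw. w) x)) (3 * 3)) else x)) | E=∅ | A=∅ | R=∅]
t=1: [C=(let p = (if0 (4 + 7) then (if0 3 then -3 else 2) else 2) in -2) | E=∅ | A=∅ | R=[let x]]
t=2: [C=(if0 (4 + 7) then (if0 3 then -3 else 2) else 2) | E=∅ | A=∅ | R=[let p :: let x]]
t=3: [C=(4 + 7) | E=∅ | A=∅ | R=[if0 :: let p :: let x]]
t=4: [C=4 | E=∅ | A=∅ | R=[addR :: if0 :: let p :: let x]]
t=5: [C=7 | E=∅ | A=∅ | R=[addL(4) :: if0 :: let p :: let x]]
t=6: [C=2 | E=∅ | A=∅ | R=[let p :: let x]]
t=7: [C=-2 | E={p↦2} | A=∅ | R=[let x]]
t=8: [C=(if0 x then ((λz. ((λw. w) x)) (3 * 3)) else x) | E={x↦-2} | A=∅ | R=∅]
t=9: [C=x | E={x↦-2} | A=∅ | R=[if0]]
t=10: [C=x | E={x↦-2} | A=∅ | R=∅]
→ final value -2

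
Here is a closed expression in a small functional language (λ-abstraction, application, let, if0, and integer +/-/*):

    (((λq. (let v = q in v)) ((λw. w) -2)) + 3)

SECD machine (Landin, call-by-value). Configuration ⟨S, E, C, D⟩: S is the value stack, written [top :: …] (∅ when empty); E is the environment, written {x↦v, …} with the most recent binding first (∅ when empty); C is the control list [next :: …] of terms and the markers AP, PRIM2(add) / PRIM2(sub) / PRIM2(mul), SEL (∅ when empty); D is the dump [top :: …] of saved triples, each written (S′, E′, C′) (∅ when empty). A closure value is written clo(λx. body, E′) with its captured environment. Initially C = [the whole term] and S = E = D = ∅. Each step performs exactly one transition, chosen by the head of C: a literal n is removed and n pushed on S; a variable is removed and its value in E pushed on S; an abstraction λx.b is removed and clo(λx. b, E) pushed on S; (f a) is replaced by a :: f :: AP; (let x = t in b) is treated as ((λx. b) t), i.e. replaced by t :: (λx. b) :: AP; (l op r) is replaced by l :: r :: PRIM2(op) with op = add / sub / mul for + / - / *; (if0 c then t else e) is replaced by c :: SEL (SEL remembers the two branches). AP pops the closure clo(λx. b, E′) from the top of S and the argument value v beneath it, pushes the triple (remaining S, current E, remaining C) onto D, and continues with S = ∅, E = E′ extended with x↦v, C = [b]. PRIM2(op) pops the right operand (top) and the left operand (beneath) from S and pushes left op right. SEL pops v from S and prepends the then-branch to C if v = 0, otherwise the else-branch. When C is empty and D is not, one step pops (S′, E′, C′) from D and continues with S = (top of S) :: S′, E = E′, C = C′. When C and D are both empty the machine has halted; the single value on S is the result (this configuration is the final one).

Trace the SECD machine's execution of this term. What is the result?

Answer: 1

Execution trace:
t=0: <S=∅, E=∅, C=[(((λq. (let v = q in v)) ((λw. w) -2)) + 3)], D=∅>
t=1: <S=∅, E=∅, C=[((λq. (let v = q in v)) ((λw. w) -2)) :: 3 :: PRIM2(add)], D=∅>
t=2: <S=∅, E=∅, C=[((λw. w) -2) :: (λq. (let v = q in v)) :: AP :: 3 :: PRIM2(add)], D=∅>
t=3: <S=∅, E=∅, C=[-2 :: (λw. w) :: AP :: (λq. (let v = q in v)) :: AP :: 3 :: PRIM2(add)], D=∅>
t=4: <S=[-2], E=∅, C=[(λw. w) :: AP :: (λq. (let v = q in v)) :: AP :: 3 :: PRIM2(add)], D=∅>
t=5: <S=[clo(λw. w, ∅) :: -2], E=∅, C=[AP :: (λq. (let v = q in v)) :: AP :: 3 :: PRIM2(add)], D=∅>
t=6: <S=∅, E={w↦-2}, C=[w], D=[(∅, ∅, [(λq. (let v = q in v)) :: AP :: 3 :: PRIM2(add)])]>
t=7: <S=[-2], E={w↦-2}, C=∅, D=[(∅, ∅, [(λq. (let v = q in v)) :: AP :: 3 :: PRIM2(add)])]>
t=8: <S=[-2], E=∅, C=[(λq. (let v = q in v)) :: AP :: 3 :: PRIM2(add)], D=∅>
t=9: <S=[clo(λq. (let v = q in v), ∅) :: -2], E=∅, C=[AP :: 3 :: PRIM2(add)], D=∅>
t=10: <S=∅, E={q↦-2}, C=[(let v = q in v)], D=[(∅, ∅, [3 :: PRIM2(add)])]>
t=11: <S=∅, E={q↦-2}, C=[q :: (λv. v) :: AP], D=[(∅, ∅, [3 :: PRIM2(add)])]>
t=12: <S=[-2], E={q↦-2}, C=[(λv. v) :: AP], D=[(∅, ∅, [3 :: PRIM2(add)])]>
t=13: <S=[clo(λv. v, {q↦-2}) :: -2], E={q↦-2}, C=[AP], D=[(∅, ∅, [3 :: PRIM2(add)])]>
t=14: <S=∅, E={v↦-2, q↦-2}, C=[v], D=[(∅, {q↦-2}, ∅) :: (∅, ∅, [3 :: PRIM2(add)])]>
t=15: <S=[-2], E={v↦-2, q↦-2}, C=∅, D=[(∅, {q↦-2}, ∅) :: (∅, ∅, [3 :: PRIM2(add)])]>
t=16: <S=[-2], E={q↦-2}, C=∅, D=[(∅, ∅, [3 :: PRIM2(add)])]>
t=17: <S=[-2], E=∅, C=[3 :: PRIM2(add)], D=∅>
t=18: <S=[3 :: -2], E=∅, C=[PRIM2(add)], D=∅>
t=19: <S=[1], E=∅, C=∅, D=∅>
→ final value 1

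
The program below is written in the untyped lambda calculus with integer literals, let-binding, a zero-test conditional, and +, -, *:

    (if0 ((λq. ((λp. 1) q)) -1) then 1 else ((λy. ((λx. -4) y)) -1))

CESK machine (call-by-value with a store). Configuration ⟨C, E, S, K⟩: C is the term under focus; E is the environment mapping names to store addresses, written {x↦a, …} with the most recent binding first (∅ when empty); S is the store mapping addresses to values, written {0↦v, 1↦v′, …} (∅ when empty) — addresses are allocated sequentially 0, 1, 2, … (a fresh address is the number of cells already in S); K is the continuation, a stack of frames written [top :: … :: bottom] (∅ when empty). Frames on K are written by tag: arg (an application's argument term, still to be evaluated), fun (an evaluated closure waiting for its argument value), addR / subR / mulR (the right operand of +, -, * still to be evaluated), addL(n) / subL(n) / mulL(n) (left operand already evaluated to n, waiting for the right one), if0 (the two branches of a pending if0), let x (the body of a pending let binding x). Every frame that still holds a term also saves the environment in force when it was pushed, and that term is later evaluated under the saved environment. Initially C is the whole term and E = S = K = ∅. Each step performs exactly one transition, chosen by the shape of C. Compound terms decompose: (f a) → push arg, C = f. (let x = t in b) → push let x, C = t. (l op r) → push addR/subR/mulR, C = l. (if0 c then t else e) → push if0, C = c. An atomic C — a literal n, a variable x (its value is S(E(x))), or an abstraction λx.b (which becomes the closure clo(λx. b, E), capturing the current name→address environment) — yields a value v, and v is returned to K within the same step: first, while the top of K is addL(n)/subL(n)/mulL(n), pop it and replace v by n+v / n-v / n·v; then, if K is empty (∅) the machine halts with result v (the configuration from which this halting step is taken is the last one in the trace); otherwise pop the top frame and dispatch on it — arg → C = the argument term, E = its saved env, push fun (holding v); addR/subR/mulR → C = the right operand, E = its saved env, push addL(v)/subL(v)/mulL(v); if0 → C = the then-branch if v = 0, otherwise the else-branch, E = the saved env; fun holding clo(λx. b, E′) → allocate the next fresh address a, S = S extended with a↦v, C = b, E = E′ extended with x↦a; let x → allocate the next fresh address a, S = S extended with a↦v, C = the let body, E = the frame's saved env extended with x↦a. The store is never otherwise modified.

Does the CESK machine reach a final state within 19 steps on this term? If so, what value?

Answer: -4

Derivation:
[0] <C=(if0 ((λq. ((λp. 1) q)) -1) then 1 else ((λy. ((λx. -4) y)) -1)), E=∅, S=∅, K=∅>
[1] <C=((λq. ((λp. 1) q)) -1), E=∅, S=∅, K=[if0]>
[2] <C=(λq. ((λp. 1) q)), E=∅, S=∅, K=[arg :: if0]>
[3] <C=-1, E=∅, S=∅, K=[fun :: if0]>
[4] <C=((λp. 1) q), E={q↦0}, S={0↦-1}, K=[if0]>
[5] <C=(λp. 1), E={q↦0}, S={0↦-1}, K=[arg :: if0]>
[6] <C=q, E={q↦0}, S={0↦-1}, K=[fun :: if0]>
[7] <C=1, E={p↦1, q↦0}, S={0↦-1, 1↦-1}, K=[if0]>
[8] <C=((λy. ((λx. -4) y)) -1), E=∅, S={0↦-1, 1↦-1}, K=∅>
[9] <C=(λy. ((λx. -4) y)), E=∅, S={0↦-1, 1↦-1}, K=[arg]>
[10] <C=-1, E=∅, S={0↦-1, 1↦-1}, K=[fun]>
[11] <C=((λx. -4) y), E={y↦2}, S={0↦-1, 1↦-1, 2↦-1}, K=∅>
[12] <C=(λx. -4), E={y↦2}, S={0↦-1, 1↦-1, 2↦-1}, K=[arg]>
[13] <C=y, E={y↦2}, S={0↦-1, 1↦-1, 2↦-1}, K=[fun]>
[14] <C=-4, E={x↦3, y↦2}, S={0↦-1, 1↦-1, 2↦-1, 3↦-1}, K=∅>
→ final value -4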